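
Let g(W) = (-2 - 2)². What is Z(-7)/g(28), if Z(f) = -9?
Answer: -9/16 ≈ -0.56250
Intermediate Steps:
g(W) = 16 (g(W) = (-4)² = 16)
Z(-7)/g(28) = -9/16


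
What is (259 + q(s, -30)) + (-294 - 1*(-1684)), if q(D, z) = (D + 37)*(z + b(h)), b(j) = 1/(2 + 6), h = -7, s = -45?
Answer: 1888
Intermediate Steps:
b(j) = ⅛ (b(j) = 1/8 = ⅛)
q(D, z) = (37 + D)*(⅛ + z) (q(D, z) = (D + 37)*(z + ⅛) = (37 + D)*(⅛ + z))
(259 + q(s, -30)) + (-294 - 1*(-1684)) = (259 + (37/8 + 37*(-30) + (⅛)*(-45) - 45*(-30))) + (-294 - 1*(-1684)) = (259 + (37/8 - 1110 - 45/8 + 1350)) + (-294 + 1684) = (259 + 239) + 1390 = 498 + 1390 = 1888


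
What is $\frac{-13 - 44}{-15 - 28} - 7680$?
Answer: $- \frac{330183}{43} \approx -7678.7$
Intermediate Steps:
$\frac{-13 - 44}{-15 - 28} - 7680 = - \frac{57}{-43} - 7680 = \left(-57\right) \left(- \frac{1}{43}\right) - 7680 = \frac{57}{43} - 7680 = - \frac{330183}{43}$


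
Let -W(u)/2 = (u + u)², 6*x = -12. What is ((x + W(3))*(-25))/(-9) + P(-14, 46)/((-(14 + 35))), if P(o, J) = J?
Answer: -91064/441 ≈ -206.49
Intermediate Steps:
x = -2 (x = (⅙)*(-12) = -2)
W(u) = -8*u² (W(u) = -2*(u + u)² = -2*4*u² = -8*u²)
((x + W(3))*(-25))/(-9) + P(-14, 46)/((-(14 + 35))) = ((-2 - 8*3²)*(-25))/(-9) + 46/((-(14 + 35))) = ((-2 - 8*9)*(-25))*(-⅑) + 46/((-1*49)) = ((-2 - 72)*(-25))*(-⅑) + 46/(-49) = -74*(-25)*(-⅑) + 46*(-1/49) = 1850*(-⅑) - 46/49 = -1850/9 - 46/49 = -91064/441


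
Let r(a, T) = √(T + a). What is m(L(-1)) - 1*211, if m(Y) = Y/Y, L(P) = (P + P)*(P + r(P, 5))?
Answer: -210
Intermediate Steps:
L(P) = 2*P*(P + √(5 + P)) (L(P) = (P + P)*(P + √(5 + P)) = (2*P)*(P + √(5 + P)) = 2*P*(P + √(5 + P)))
m(Y) = 1
m(L(-1)) - 1*211 = 1 - 1*211 = 1 - 211 = -210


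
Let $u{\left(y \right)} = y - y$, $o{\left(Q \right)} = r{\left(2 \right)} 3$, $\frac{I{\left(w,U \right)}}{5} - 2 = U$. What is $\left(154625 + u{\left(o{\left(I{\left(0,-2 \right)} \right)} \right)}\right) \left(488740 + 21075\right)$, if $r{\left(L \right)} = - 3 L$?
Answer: $78830144375$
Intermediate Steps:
$I{\left(w,U \right)} = 10 + 5 U$
$o{\left(Q \right)} = -18$ ($o{\left(Q \right)} = \left(-3\right) 2 \cdot 3 = \left(-6\right) 3 = -18$)
$u{\left(y \right)} = 0$
$\left(154625 + u{\left(o{\left(I{\left(0,-2 \right)} \right)} \right)}\right) \left(488740 + 21075\right) = \left(154625 + 0\right) \left(488740 + 21075\right) = 154625 \cdot 509815 = 78830144375$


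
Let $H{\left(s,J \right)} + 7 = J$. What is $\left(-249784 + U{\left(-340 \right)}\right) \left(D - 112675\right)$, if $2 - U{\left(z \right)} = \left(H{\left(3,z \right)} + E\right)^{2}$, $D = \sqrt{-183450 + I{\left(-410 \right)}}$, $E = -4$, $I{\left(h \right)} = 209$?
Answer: $42025859525 - 372983 i \sqrt{183241} \approx 4.2026 \cdot 10^{10} - 1.5966 \cdot 10^{8} i$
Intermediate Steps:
$H{\left(s,J \right)} = -7 + J$
$D = i \sqrt{183241}$ ($D = \sqrt{-183450 + 209} = \sqrt{-183241} = i \sqrt{183241} \approx 428.07 i$)
$U{\left(z \right)} = 2 - \left(-11 + z\right)^{2}$ ($U{\left(z \right)} = 2 - \left(\left(-7 + z\right) - 4\right)^{2} = 2 - \left(-11 + z\right)^{2}$)
$\left(-249784 + U{\left(-340 \right)}\right) \left(D - 112675\right) = \left(-249784 + \left(2 - \left(-11 - 340\right)^{2}\right)\right) \left(i \sqrt{183241} - 112675\right) = \left(-249784 + \left(2 - \left(-351\right)^{2}\right)\right) \left(-112675 + i \sqrt{183241}\right) = \left(-249784 + \left(2 - 123201\right)\right) \left(-112675 + i \sqrt{183241}\right) = \left(-249784 - 123199\right) \left(-112675 + i \sqrt{183241}\right) = - 372983 \left(-112675 + i \sqrt{183241}\right) = 42025859525 - 372983 i \sqrt{183241}$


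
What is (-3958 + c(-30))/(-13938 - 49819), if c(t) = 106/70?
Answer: 138477/2231495 ≈ 0.062056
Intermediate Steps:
c(t) = 53/35 (c(t) = 106*(1/70) = 53/35)
(-3958 + c(-30))/(-13938 - 49819) = (-3958 + 53/35)/(-13938 - 49819) = -138477/35/(-63757) = -138477/35*(-1/63757) = 138477/2231495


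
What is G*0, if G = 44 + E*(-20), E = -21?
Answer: 0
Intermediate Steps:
G = 464 (G = 44 - 21*(-20) = 44 + 420 = 464)
G*0 = 464*0 = 0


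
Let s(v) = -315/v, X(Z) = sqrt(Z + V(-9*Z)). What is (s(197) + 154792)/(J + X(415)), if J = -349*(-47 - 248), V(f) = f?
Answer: 627895962019/417629572593 - 60987418*I*sqrt(830)/2088147862965 ≈ 1.5035 - 0.00084143*I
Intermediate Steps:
X(Z) = 2*sqrt(2)*sqrt(-Z) (X(Z) = sqrt(Z - 9*Z) = sqrt(-8*Z) = 2*sqrt(2)*sqrt(-Z))
J = 102955 (J = -349*(-295) = 102955)
(s(197) + 154792)/(J + X(415)) = (-315/197 + 154792)/(102955 + 2*sqrt(2)*sqrt(-1*415)) = (-315*1/197 + 154792)/(102955 + 2*sqrt(2)*sqrt(-415)) = (-315/197 + 154792)/(102955 + 2*sqrt(2)*(I*sqrt(415))) = 30493709/(197*(102955 + 2*I*sqrt(830)))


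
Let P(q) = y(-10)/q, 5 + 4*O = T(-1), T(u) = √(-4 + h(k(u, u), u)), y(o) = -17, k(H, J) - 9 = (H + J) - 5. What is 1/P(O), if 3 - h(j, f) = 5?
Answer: 5/68 - I*√6/68 ≈ 0.073529 - 0.036022*I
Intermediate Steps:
k(H, J) = 4 + H + J (k(H, J) = 9 + ((H + J) - 5) = 9 + (-5 + H + J) = 4 + H + J)
h(j, f) = -2 (h(j, f) = 3 - 1*5 = 3 - 5 = -2)
T(u) = I*√6 (T(u) = √(-4 - 2) = √(-6) = I*√6)
O = -5/4 + I*√6/4 (O = -5/4 + (I*√6)/4 = -5/4 + I*√6/4 ≈ -1.25 + 0.61237*I)
P(q) = -17/q
1/P(O) = 1/(-17/(-5/4 + I*√6/4)) = 5/68 - I*√6/68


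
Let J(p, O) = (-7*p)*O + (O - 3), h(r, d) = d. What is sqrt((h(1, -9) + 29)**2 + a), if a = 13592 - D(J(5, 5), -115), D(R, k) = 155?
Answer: sqrt(13837) ≈ 117.63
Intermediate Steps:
J(p, O) = -3 + O - 7*O*p (J(p, O) = -7*O*p + (-3 + O) = -3 + O - 7*O*p)
a = 13437 (a = 13592 - 1*155 = 13592 - 155 = 13437)
sqrt((h(1, -9) + 29)**2 + a) = sqrt((-9 + 29)**2 + 13437) = sqrt(20**2 + 13437) = sqrt(400 + 13437) = sqrt(13837)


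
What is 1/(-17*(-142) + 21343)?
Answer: 1/23757 ≈ 4.2093e-5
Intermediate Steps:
1/(-17*(-142) + 21343) = 1/(2414 + 21343) = 1/23757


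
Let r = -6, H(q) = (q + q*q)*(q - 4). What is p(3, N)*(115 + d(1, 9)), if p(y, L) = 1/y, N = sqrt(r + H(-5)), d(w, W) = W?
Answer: 124/3 ≈ 41.333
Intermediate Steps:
H(q) = (-4 + q)*(q + q**2) (H(q) = (q + q**2)*(-4 + q) = (-4 + q)*(q + q**2))
N = I*sqrt(186) (N = sqrt(-6 - 5*(-4 + (-5)**2 - 3*(-5))) = sqrt(-6 - 5*(-4 + 25 + 15)) = sqrt(-6 - 5*36) = sqrt(-6 - 180) = sqrt(-186) = I*sqrt(186) ≈ 13.638*I)
p(3, N)*(115 + d(1, 9)) = (115 + 9)/3 = (1/3)*124 = 124/3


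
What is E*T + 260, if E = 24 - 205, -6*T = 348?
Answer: 10758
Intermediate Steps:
T = -58 (T = -⅙*348 = -58)
E = -181
E*T + 260 = -181*(-58) + 260 = 10498 + 260 = 10758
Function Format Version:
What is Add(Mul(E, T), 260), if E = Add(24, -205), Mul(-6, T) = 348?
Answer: 10758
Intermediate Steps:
T = -58 (T = Mul(Rational(-1, 6), 348) = -58)
E = -181
Add(Mul(E, T), 260) = Add(Mul(-181, -58), 260) = Add(10498, 260) = 10758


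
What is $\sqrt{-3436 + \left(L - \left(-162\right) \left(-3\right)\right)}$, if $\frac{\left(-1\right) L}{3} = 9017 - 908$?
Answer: $i \sqrt{28249} \approx 168.07 i$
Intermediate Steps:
$L = -24327$ ($L = - 3 \left(9017 - 908\right) = \left(-3\right) 8109 = -24327$)
$\sqrt{-3436 + \left(L - \left(-162\right) \left(-3\right)\right)} = \sqrt{-3436 - \left(24327 - -486\right)} = \sqrt{-3436 - 24813} = \sqrt{-28249} = i \sqrt{28249}$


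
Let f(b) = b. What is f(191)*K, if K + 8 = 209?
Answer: 38391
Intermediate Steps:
K = 201 (K = -8 + 209 = 201)
f(191)*K = 191*201 = 38391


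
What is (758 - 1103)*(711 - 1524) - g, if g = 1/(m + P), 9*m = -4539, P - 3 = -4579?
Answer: 4274871888/15241 ≈ 2.8049e+5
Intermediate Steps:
P = -4576 (P = 3 - 4579 = -4576)
m = -1513/3 (m = (1/9)*(-4539) = -1513/3 ≈ -504.33)
g = -3/15241 (g = 1/(-1513/3 - 4576) = 1/(-15241/3) = -3/15241 ≈ -0.00019684)
(758 - 1103)*(711 - 1524) - g = (758 - 1103)*(711 - 1524) - 1*(-3/15241) = -345*(-813) + 3/15241 = 280485 + 3/15241 = 4274871888/15241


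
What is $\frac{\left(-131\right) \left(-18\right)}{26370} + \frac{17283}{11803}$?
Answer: $\frac{26865788}{17291395} \approx 1.5537$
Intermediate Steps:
$\frac{\left(-131\right) \left(-18\right)}{26370} + \frac{17283}{11803} = 2358 \cdot \frac{1}{26370} + 17283 \cdot \frac{1}{11803} = \frac{131}{1465} + \frac{17283}{11803} = \frac{26865788}{17291395}$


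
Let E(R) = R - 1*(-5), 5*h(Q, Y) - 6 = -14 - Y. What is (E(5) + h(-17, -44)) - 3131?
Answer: -15569/5 ≈ -3113.8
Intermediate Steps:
h(Q, Y) = -8/5 - Y/5 (h(Q, Y) = 6/5 + (-14 - Y)/5 = 6/5 + (-14/5 - Y/5) = -8/5 - Y/5)
E(R) = 5 + R (E(R) = R + 5 = 5 + R)
(E(5) + h(-17, -44)) - 3131 = ((5 + 5) + (-8/5 - ⅕*(-44))) - 3131 = (10 + (-8/5 + 44/5)) - 3131 = (10 + 36/5) - 3131 = 86/5 - 3131 = -15569/5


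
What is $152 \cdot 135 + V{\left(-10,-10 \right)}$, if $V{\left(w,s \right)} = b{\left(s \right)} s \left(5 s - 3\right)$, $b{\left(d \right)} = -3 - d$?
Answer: $24230$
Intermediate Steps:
$V{\left(w,s \right)} = s \left(-3 - s\right) \left(-3 + 5 s\right)$ ($V{\left(w,s \right)} = \left(-3 - s\right) s \left(5 s - 3\right) = s \left(-3 - s\right) \left(-3 + 5 s\right)$)
$152 \cdot 135 + V{\left(-10,-10 \right)} = 152 \cdot 135 - - 10 \left(-3 + 5 \left(-10\right)\right) \left(3 - 10\right) = 20520 - \left(-10\right) \left(-3 - 50\right) \left(-7\right) = 20520 - \left(-10\right) \left(-53\right) \left(-7\right) = 20520 + 3710 = 24230$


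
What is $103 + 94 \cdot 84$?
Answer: $7999$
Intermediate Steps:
$103 + 94 \cdot 84 = 103 + 7896 = 7999$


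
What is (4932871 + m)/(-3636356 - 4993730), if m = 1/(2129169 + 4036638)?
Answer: -15207565270949/26605722334701 ≈ -0.57159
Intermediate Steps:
m = 1/6165807 ≈ 1.6218e-7
(4932871 + m)/(-3636356 - 4993730) = (4932871 + 1/6165807)/(-3636356 - 4993730) = (30415130541898/6165807)/(-8630086) = (30415130541898/6165807)*(-1/8630086) = -15207565270949/26605722334701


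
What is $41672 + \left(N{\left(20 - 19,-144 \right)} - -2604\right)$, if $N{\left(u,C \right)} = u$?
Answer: $44277$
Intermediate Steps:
$41672 + \left(N{\left(20 - 19,-144 \right)} - -2604\right) = 41672 + \left(\left(20 - 19\right) - -2604\right) = 41672 + \left(1 + 2604\right) = 41672 + 2605 = 44277$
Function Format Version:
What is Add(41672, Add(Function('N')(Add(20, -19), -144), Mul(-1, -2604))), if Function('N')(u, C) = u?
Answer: 44277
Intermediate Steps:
Add(41672, Add(Function('N')(Add(20, -19), -144), Mul(-1, -2604))) = Add(41672, Add(Add(20, -19), Mul(-1, -2604))) = Add(41672, Add(1, 2604)) = Add(41672, 2605) = 44277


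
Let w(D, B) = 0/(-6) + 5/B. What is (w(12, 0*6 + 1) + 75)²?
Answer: 6400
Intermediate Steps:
w(D, B) = 5/B (w(D, B) = 0*(-⅙) + 5/B = 0 + 5/B = 5/B)
(w(12, 0*6 + 1) + 75)² = (5/(0*6 + 1) + 75)² = (5/(0 + 1) + 75)² = (5/1 + 75)² = (5*1 + 75)² = (5 + 75)² = 80² = 6400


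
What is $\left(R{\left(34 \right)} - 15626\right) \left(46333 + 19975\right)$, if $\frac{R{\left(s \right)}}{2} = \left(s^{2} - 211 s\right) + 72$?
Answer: $-1824663544$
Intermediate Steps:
$R{\left(s \right)} = 144 - 422 s + 2 s^{2}$ ($R{\left(s \right)} = 2 \left(\left(s^{2} - 211 s\right) + 72\right) = 2 \left(72 + s^{2} - 211 s\right) = 144 - 422 s + 2 s^{2}$)
$\left(R{\left(34 \right)} - 15626\right) \left(46333 + 19975\right) = \left(\left(144 - 14348 + 2 \cdot 34^{2}\right) - 15626\right) \left(46333 + 19975\right) = \left(\left(144 - 14348 + 2 \cdot 1156\right) - 15626\right) 66308 = \left(\left(144 - 14348 + 2312\right) - 15626\right) 66308 = \left(-11892 - 15626\right) 66308 = \left(-27518\right) 66308 = -1824663544$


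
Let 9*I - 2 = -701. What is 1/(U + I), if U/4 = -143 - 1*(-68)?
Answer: -3/1133 ≈ -0.0026478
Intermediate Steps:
I = -233/3 (I = 2/9 + (⅑)*(-701) = 2/9 - 701/9 = -233/3 ≈ -77.667)
U = -300 (U = 4*(-143 - 1*(-68)) = 4*(-143 + 68) = 4*(-75) = -300)
1/(U + I) = 1/(-300 - 233/3) = 1/(-1133/3) = -3/1133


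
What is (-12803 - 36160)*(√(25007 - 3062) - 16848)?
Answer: 824928624 - 48963*√21945 ≈ 8.1768e+8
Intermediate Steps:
(-12803 - 36160)*(√(25007 - 3062) - 16848) = -48963*(√21945 - 16848) = -48963*(-16848 + √21945) = 824928624 - 48963*√21945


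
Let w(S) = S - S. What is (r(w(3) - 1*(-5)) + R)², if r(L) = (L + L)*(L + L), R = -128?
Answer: 784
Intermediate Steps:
w(S) = 0
r(L) = 4*L² (r(L) = (2*L)*(2*L) = 4*L²)
(r(w(3) - 1*(-5)) + R)² = (4*(0 - 1*(-5))² - 128)² = (4*(0 + 5)² - 128)² = (4*5² - 128)² = (4*25 - 128)² = (100 - 128)² = (-28)² = 784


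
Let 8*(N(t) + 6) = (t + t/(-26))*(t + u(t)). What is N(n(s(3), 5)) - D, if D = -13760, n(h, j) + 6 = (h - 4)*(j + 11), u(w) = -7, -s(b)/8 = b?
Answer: 4046591/104 ≈ 38910.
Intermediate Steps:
s(b) = -8*b
n(h, j) = -6 + (-4 + h)*(11 + j) (n(h, j) = -6 + (h - 4)*(j + 11) = -6 + (-4 + h)*(11 + j))
N(t) = -6 + 25*t*(-7 + t)/208 (N(t) = -6 + ((t + t/(-26))*(t - 7))/8 = -6 + ((t + t*(-1/26))*(-7 + t))/8 = -6 + ((t - t/26)*(-7 + t))/8 = -6 + ((25*t/26)*(-7 + t))/8 = -6 + (25*t*(-7 + t)/26)/8 = -6 + 25*t*(-7 + t)/208)
N(n(s(3), 5)) - D = (-6 - 175*(-50 - 4*5 + 11*(-8*3) - 8*3*5)/208 + 25*(-50 - 4*5 + 11*(-8*3) - 8*3*5)²/208) - 1*(-13760) = (-6 - 175*(-50 - 20 + 11*(-24) - 24*5)/208 + 25*(-50 - 20 + 11*(-24) - 24*5)²/208) + 13760 = (-6 - 175*(-50 - 20 - 264 - 120)/208 + 25*(-50 - 20 - 264 - 120)²/208) + 13760 = (-6 - 175/208*(-454) + (25/208)*(-454)²) + 13760 = (-6 + 39725/104 + (25/208)*206116) + 13760 = (-6 + 39725/104 + 1288225/52) + 13760 = 2615551/104 + 13760 = 4046591/104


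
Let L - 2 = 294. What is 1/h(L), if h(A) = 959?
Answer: 1/959 ≈ 0.0010428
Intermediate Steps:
L = 296 (L = 2 + 294 = 296)
1/h(L) = 1/959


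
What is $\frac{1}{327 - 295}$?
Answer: $\frac{1}{32} \approx 0.03125$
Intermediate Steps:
$\frac{1}{327 - 295} = \frac{1}{32}$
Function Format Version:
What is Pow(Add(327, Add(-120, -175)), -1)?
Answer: Rational(1, 32) ≈ 0.031250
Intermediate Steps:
Pow(Add(327, Add(-120, -175)), -1) = Pow(Add(327, -295), -1) = Pow(32, -1) = Rational(1, 32)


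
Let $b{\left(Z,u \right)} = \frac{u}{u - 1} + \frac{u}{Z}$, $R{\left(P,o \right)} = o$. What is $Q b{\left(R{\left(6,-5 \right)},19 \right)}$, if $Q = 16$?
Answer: $- \frac{1976}{45} \approx -43.911$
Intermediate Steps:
$b{\left(Z,u \right)} = \frac{u}{Z} + \frac{u}{-1 + u}$ ($b{\left(Z,u \right)} = \frac{u}{u - 1} + \frac{u}{Z} = \frac{u}{-1 + u} + \frac{u}{Z} = \frac{u}{Z} + \frac{u}{-1 + u}$)
$Q b{\left(R{\left(6,-5 \right)},19 \right)} = 16 \frac{19 \left(-1 - 5 + 19\right)}{\left(-5\right) \left(-1 + 19\right)} = 16 \cdot 19 \left(- \frac{1}{5}\right) \frac{1}{18} \cdot 13 = 16 \left(- \frac{247}{90}\right) = - \frac{1976}{45}$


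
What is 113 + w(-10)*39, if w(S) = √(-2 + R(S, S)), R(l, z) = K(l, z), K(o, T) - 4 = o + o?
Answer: 113 + 117*I*√2 ≈ 113.0 + 165.46*I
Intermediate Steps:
K(o, T) = 4 + 2*o (K(o, T) = 4 + (o + o) = 4 + 2*o)
R(l, z) = 4 + 2*l
w(S) = √(2 + 2*S) (w(S) = √(-2 + (4 + 2*S)) = √(2 + 2*S))
113 + w(-10)*39 = 113 + √(2 + 2*(-10))*39 = 113 + √(2 - 20)*39 = 113 + √(-18)*39 = 113 + (3*I*√2)*39 = 113 + 117*I*√2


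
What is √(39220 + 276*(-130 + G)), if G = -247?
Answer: 8*I*√1013 ≈ 254.62*I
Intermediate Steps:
√(39220 + 276*(-130 + G)) = √(39220 + 276*(-130 - 247)) = √(39220 + 276*(-377)) = √(39220 - 104052) = √(-64832) = 8*I*√1013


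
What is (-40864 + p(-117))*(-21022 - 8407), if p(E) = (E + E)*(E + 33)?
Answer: 624130232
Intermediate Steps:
p(E) = 2*E*(33 + E) (p(E) = (2*E)*(33 + E) = 2*E*(33 + E))
(-40864 + p(-117))*(-21022 - 8407) = (-40864 + 2*(-117)*(33 - 117))*(-21022 - 8407) = (-40864 + 2*(-117)*(-84))*(-29429) = (-40864 + 19656)*(-29429) = -21208*(-29429) = 624130232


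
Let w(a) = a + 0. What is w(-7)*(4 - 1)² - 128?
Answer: -191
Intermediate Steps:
w(a) = a
w(-7)*(4 - 1)² - 128 = -7*(4 - 1)² - 128 = -7*3² - 128 = -7*9 - 128 = -63 - 128 = -191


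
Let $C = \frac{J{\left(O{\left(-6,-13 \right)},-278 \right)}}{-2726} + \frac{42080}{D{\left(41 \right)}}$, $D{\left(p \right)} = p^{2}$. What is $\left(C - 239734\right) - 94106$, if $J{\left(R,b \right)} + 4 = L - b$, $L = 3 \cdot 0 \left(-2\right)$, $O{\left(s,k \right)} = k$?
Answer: $- \frac{764838084777}{2291203} \approx -3.3382 \cdot 10^{5}$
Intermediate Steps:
$L = 0$ ($L = 0 \left(-2\right) = 0$)
$J{\left(R,b \right)} = -4 - b$ ($J{\left(R,b \right)} = -4 + \left(0 - b\right) = -4 - b$)
$C = \frac{57124743}{2291203}$ ($C = \frac{-4 - -278}{-2726} + \frac{42080}{41^{2}} = \left(-4 + 278\right) \left(- \frac{1}{2726}\right) + \frac{42080}{1681} = 274 \left(- \frac{1}{2726}\right) + 42080 \cdot \frac{1}{1681} = - \frac{137}{1363} + \frac{42080}{1681} = \frac{57124743}{2291203} \approx 24.932$)
$\left(C - 239734\right) - 94106 = \left(\frac{57124743}{2291203} - 239734\right) - 94106 = - \frac{549222135259}{2291203} - 94106 = - \frac{764838084777}{2291203}$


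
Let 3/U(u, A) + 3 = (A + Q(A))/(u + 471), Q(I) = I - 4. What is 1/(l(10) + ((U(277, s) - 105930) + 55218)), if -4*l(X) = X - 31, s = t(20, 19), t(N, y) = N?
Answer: -184/9330229 ≈ -1.9721e-5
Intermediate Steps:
Q(I) = -4 + I
s = 20
U(u, A) = 3/(-3 + (-4 + 2*A)/(471 + u)) (U(u, A) = 3/(-3 + (A + (-4 + A))/(u + 471)) = 3/(-3 + (-4 + 2*A)/(471 + u)))
l(X) = 31/4 - X/4 (l(X) = -(X - 31)/4 = -(-31 + X)/4 = 31/4 - X/4)
1/(l(10) + ((U(277, s) - 105930) + 55218)) = 1/((31/4 - ¼*10) + ((3*(471 + 277)/(-1417 - 3*277 + 2*20) - 105930) + 55218)) = 1/((31/4 - 5/2) + ((3*748/(-1417 - 831 + 40) - 105930) + 55218)) = 1/(21/4 + ((3*748/(-2208) - 105930) + 55218)) = 1/(21/4 + ((3*(-1/2208)*748 - 105930) + 55218)) = 1/(21/4 + ((-187/184 - 105930) + 55218)) = 1/(21/4 + (-19491307/184 + 55218)) = 1/(21/4 - 9331195/184) = 1/(-9330229/184) = -184/9330229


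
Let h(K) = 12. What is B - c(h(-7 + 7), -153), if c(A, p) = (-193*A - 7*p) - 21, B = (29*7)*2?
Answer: 1672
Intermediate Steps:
B = 406 (B = 203*2 = 406)
c(A, p) = -21 - 193*A - 7*p
B - c(h(-7 + 7), -153) = 406 - (-21 - 193*12 - 7*(-153)) = 406 - (-21 - 2316 + 1071) = 406 - 1*(-1266) = 406 + 1266 = 1672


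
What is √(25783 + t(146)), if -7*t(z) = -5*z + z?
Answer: √1267455/7 ≈ 160.83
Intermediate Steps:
t(z) = 4*z/7 (t(z) = -(-5*z + z)/7 = -(-4)*z/7 = 4*z/7)
√(25783 + t(146)) = √(25783 + (4/7)*146) = √(25783 + 584/7) = √(181065/7) = √1267455/7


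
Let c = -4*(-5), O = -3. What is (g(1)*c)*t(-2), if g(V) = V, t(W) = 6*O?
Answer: -360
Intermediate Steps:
t(W) = -18 (t(W) = 6*(-3) = -18)
c = 20
(g(1)*c)*t(-2) = (1*20)*(-18) = 20*(-18) = -360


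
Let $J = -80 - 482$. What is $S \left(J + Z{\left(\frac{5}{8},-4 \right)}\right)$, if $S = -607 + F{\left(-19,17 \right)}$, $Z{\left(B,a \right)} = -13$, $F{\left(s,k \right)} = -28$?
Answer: $365125$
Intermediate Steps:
$J = -562$
$S = -635$ ($S = -607 - 28 = -635$)
$S \left(J + Z{\left(\frac{5}{8},-4 \right)}\right) = - 635 \left(-562 - 13\right) = \left(-635\right) \left(-575\right) = 365125$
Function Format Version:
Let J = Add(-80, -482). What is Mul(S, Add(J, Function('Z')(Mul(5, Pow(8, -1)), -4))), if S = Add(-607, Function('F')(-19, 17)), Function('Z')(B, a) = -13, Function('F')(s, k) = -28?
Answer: 365125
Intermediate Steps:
J = -562
S = -635 (S = Add(-607, -28) = -635)
Mul(S, Add(J, Function('Z')(Mul(5, Pow(8, -1)), -4))) = Mul(-635, Add(-562, -13)) = Mul(-635, -575) = 365125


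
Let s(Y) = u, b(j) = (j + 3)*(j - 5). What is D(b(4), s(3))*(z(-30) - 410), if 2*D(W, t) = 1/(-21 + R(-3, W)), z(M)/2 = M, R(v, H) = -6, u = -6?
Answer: 235/27 ≈ 8.7037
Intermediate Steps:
b(j) = (-5 + j)*(3 + j) (b(j) = (3 + j)*(-5 + j) = (-5 + j)*(3 + j))
s(Y) = -6
z(M) = 2*M
D(W, t) = -1/54 (D(W, t) = 1/(2*(-21 - 6)) = (1/2)/(-27) = (1/2)*(-1/27) = -1/54)
D(b(4), s(3))*(z(-30) - 410) = -(2*(-30) - 410)/54 = -(-60 - 410)/54 = -1/54*(-470) = 235/27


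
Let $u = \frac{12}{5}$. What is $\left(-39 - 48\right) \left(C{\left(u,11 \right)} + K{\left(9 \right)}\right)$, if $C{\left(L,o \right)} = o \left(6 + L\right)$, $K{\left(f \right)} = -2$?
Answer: $- \frac{39324}{5} \approx -7864.8$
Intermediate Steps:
$u = \frac{12}{5}$ ($u = 12 \cdot \frac{1}{5} = \frac{12}{5} \approx 2.4$)
$\left(-39 - 48\right) \left(C{\left(u,11 \right)} + K{\left(9 \right)}\right) = \left(-39 - 48\right) \left(11 \left(6 + \frac{12}{5}\right) - 2\right) = \left(-39 - 48\right) \left(11 \cdot \frac{42}{5} - 2\right) = - 87 \left(\frac{462}{5} - 2\right) = \left(-87\right) \frac{452}{5} = - \frac{39324}{5}$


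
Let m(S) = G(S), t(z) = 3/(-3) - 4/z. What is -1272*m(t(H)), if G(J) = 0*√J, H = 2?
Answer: 0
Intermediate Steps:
t(z) = -1 - 4/z (t(z) = 3*(-⅓) - 4/z = -1 - 4/z)
G(J) = 0
m(S) = 0
-1272*m(t(H)) = -1272*0 = 0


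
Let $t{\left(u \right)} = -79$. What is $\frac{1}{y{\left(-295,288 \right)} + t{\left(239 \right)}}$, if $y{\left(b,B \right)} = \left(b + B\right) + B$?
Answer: $\frac{1}{202} \approx 0.0049505$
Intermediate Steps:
$y{\left(b,B \right)} = b + 2 B$ ($y{\left(b,B \right)} = \left(B + b\right) + B = b + 2 B$)
$\frac{1}{y{\left(-295,288 \right)} + t{\left(239 \right)}} = \frac{1}{\left(-295 + 2 \cdot 288\right) - 79} = \frac{1}{\left(-295 + 576\right) - 79} = \frac{1}{281 - 79} = \frac{1}{202}$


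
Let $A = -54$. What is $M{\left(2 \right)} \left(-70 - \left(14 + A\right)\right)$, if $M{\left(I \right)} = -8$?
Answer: $240$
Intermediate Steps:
$M{\left(2 \right)} \left(-70 - \left(14 + A\right)\right) = - 8 \left(-70 - -40\right) = - 8 \left(-70 + \left(-14 + 54\right)\right) = - 8 \left(-70 + 40\right) = \left(-8\right) \left(-30\right) = 240$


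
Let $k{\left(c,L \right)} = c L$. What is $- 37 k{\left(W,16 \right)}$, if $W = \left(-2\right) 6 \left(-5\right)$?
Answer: $-35520$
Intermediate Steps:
$W = 60$ ($W = \left(-12\right) \left(-5\right) = 60$)
$k{\left(c,L \right)} = L c$
$- 37 k{\left(W,16 \right)} = - 37 \cdot 16 \cdot 60 = \left(-37\right) 960 = -35520$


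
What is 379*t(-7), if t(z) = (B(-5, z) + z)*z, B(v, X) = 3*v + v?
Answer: 71631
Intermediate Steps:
B(v, X) = 4*v
t(z) = z*(-20 + z) (t(z) = (4*(-5) + z)*z = (-20 + z)*z = z*(-20 + z))
379*t(-7) = 379*(-7*(-20 - 7)) = 379*(-7*(-27)) = 379*189 = 71631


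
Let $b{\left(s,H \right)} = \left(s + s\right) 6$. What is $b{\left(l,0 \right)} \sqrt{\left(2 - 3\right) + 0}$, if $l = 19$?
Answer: $228 i \approx 228.0 i$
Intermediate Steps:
$b{\left(s,H \right)} = 12 s$ ($b{\left(s,H \right)} = 2 s 6 = 12 s$)
$b{\left(l,0 \right)} \sqrt{\left(2 - 3\right) + 0} = 12 \cdot 19 \sqrt{\left(2 - 3\right) + 0} = 228 \sqrt{\left(2 - 3\right) + 0} = 228 \sqrt{-1 + 0} = 228 \sqrt{-1} = 228 i$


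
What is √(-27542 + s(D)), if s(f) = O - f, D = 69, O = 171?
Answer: 28*I*√35 ≈ 165.65*I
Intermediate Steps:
s(f) = 171 - f
√(-27542 + s(D)) = √(-27542 + (171 - 1*69)) = √(-27542 + (171 - 69)) = √(-27542 + 102) = √(-27440) = 28*I*√35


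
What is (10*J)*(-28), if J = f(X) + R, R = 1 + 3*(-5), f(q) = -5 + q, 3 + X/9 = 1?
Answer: 10360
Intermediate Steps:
X = -18 (X = -27 + 9*1 = -27 + 9 = -18)
R = -14 (R = 1 - 15 = -14)
J = -37 (J = (-5 - 18) - 14 = -23 - 14 = -37)
(10*J)*(-28) = (10*(-37))*(-28) = -370*(-28) = 10360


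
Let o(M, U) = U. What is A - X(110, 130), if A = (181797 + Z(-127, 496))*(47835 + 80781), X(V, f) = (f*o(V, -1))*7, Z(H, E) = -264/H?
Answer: 2969548445098/127 ≈ 2.3382e+10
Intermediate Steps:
X(V, f) = -7*f (X(V, f) = (f*(-1))*7 = -f*7 = -7*f)
A = 2969548329528/127 (A = (181797 - 264/(-127))*(47835 + 80781) = (181797 - 264*(-1/127))*128616 = (181797 + 264/127)*128616 = (23088483/127)*128616 = 2969548329528/127 ≈ 2.3382e+10)
A - X(110, 130) = 2969548329528/127 - (-7)*130 = 2969548329528/127 - 1*(-910) = 2969548329528/127 + 910 = 2969548445098/127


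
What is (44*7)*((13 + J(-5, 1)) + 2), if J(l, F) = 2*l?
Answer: 1540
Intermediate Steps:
(44*7)*((13 + J(-5, 1)) + 2) = (44*7)*((13 + 2*(-5)) + 2) = 308*((13 - 10) + 2) = 308*(3 + 2) = 308*5 = 1540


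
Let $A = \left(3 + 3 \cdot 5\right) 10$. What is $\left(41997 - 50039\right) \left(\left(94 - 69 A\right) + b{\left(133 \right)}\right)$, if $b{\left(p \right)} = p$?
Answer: $98056106$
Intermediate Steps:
$A = 180$ ($A = \left(3 + 15\right) 10 = 18 \cdot 10 = 180$)
$\left(41997 - 50039\right) \left(\left(94 - 69 A\right) + b{\left(133 \right)}\right) = \left(41997 - 50039\right) \left(\left(94 - 12420\right) + 133\right) = - 8042 \left(\left(94 - 12420\right) + 133\right) = - 8042 \left(-12326 + 133\right) = \left(-8042\right) \left(-12193\right) = 98056106$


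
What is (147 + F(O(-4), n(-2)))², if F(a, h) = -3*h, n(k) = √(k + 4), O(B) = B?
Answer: 21627 - 882*√2 ≈ 20380.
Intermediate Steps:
n(k) = √(4 + k)
(147 + F(O(-4), n(-2)))² = (147 - 3*√(4 - 2))² = (147 - 3*√2)²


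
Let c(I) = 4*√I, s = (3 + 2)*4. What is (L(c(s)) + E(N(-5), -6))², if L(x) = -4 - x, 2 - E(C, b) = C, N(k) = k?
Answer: 329 - 48*√5 ≈ 221.67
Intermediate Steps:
E(C, b) = 2 - C
s = 20 (s = 5*4 = 20)
(L(c(s)) + E(N(-5), -6))² = ((-4 - 4*√20) + (2 - 1*(-5)))² = ((-4 - 4*2*√5) + (2 + 5))² = ((-4 - 8*√5) + 7)² = (3 - 8*√5)²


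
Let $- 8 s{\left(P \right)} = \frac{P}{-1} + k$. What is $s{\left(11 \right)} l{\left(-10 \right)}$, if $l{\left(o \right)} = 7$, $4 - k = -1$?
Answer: $\frac{21}{4} \approx 5.25$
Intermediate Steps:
$k = 5$ ($k = 4 - -1 = 4 + 1 = 5$)
$s{\left(P \right)} = - \frac{5}{8} + \frac{P}{8}$ ($s{\left(P \right)} = - \frac{\frac{P}{-1} + 5}{8} = - \frac{P \left(-1\right) + 5}{8} = - \frac{- P + 5}{8} = - \frac{5 - P}{8} = - \frac{5}{8} + \frac{P}{8}$)
$s{\left(11 \right)} l{\left(-10 \right)} = \left(- \frac{5}{8} + \frac{1}{8} \cdot 11\right) 7 = \left(- \frac{5}{8} + \frac{11}{8}\right) 7 = \frac{3}{4} \cdot 7 = \frac{21}{4}$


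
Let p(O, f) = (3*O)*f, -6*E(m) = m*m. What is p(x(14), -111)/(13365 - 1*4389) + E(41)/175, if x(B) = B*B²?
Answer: -10151336/98175 ≈ -103.40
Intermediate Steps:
E(m) = -m²/6 (E(m) = -m*m/6 = -m²/6)
x(B) = B³
p(O, f) = 3*O*f
p(x(14), -111)/(13365 - 1*4389) + E(41)/175 = (3*14³*(-111))/(13365 - 1*4389) - ⅙*41²/175 = (3*2744*(-111))/(13365 - 4389) - ⅙*1681*(1/175) = -913752/8976 - 1681/6*1/175 = -913752*1/8976 - 1681/1050 = -38073/374 - 1681/1050 = -10151336/98175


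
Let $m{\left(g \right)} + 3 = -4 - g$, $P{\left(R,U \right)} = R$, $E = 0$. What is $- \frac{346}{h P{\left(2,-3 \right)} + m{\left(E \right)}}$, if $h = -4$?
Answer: $\frac{346}{15} \approx 23.067$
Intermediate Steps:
$m{\left(g \right)} = -7 - g$ ($m{\left(g \right)} = -3 - \left(4 + g\right) = -7 - g$)
$- \frac{346}{h P{\left(2,-3 \right)} + m{\left(E \right)}} = - \frac{346}{\left(-4\right) 2 - 7} = - \frac{346}{-8 + \left(-7 + 0\right)} = - \frac{346}{-8 - 7} = - \frac{346}{-15} = \left(-346\right) \left(- \frac{1}{15}\right) = \frac{346}{15}$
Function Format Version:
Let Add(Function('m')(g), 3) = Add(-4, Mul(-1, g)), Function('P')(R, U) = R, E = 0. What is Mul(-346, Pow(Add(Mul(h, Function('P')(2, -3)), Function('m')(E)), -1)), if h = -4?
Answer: Rational(346, 15) ≈ 23.067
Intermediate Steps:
Function('m')(g) = Add(-7, Mul(-1, g)) (Function('m')(g) = Add(-3, Add(-4, Mul(-1, g))) = Add(-7, Mul(-1, g)))
Mul(-346, Pow(Add(Mul(h, Function('P')(2, -3)), Function('m')(E)), -1)) = Mul(-346, Pow(Add(Mul(-4, 2), Add(-7, Mul(-1, 0))), -1)) = Mul(-346, Pow(Add(-8, Add(-7, 0)), -1)) = Mul(-346, Pow(Add(-8, -7), -1)) = Mul(-346, Pow(-15, -1)) = Mul(-346, Rational(-1, 15)) = Rational(346, 15)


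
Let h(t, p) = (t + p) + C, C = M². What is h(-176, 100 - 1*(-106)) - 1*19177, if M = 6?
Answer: -19111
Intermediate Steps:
C = 36 (C = 6² = 36)
h(t, p) = 36 + p + t (h(t, p) = (t + p) + 36 = (p + t) + 36 = 36 + p + t)
h(-176, 100 - 1*(-106)) - 1*19177 = (36 + (100 - 1*(-106)) - 176) - 1*19177 = (36 + (100 + 106) - 176) - 19177 = (36 + 206 - 176) - 19177 = 66 - 19177 = -19111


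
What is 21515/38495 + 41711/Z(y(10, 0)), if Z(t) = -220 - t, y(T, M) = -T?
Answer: -320229359/1616790 ≈ -198.06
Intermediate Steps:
21515/38495 + 41711/Z(y(10, 0)) = 21515/38495 + 41711/(-220 - (-1)*10) = 21515*(1/38495) + 41711/(-220 - 1*(-10)) = 4303/7699 + 41711/(-220 + 10) = 4303/7699 + 41711/(-210) = 4303/7699 + 41711*(-1/210) = 4303/7699 - 41711/210 = -320229359/1616790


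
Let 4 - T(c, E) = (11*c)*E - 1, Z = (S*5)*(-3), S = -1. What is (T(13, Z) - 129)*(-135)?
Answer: 306315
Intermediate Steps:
Z = 15 (Z = -1*5*(-3) = -5*(-3) = 15)
T(c, E) = 5 - 11*E*c (T(c, E) = 4 - ((11*c)*E - 1) = 4 - (11*E*c - 1) = 4 - (-1 + 11*E*c) = 4 + (1 - 11*E*c) = 5 - 11*E*c)
(T(13, Z) - 129)*(-135) = ((5 - 11*15*13) - 129)*(-135) = ((5 - 2145) - 129)*(-135) = (-2140 - 129)*(-135) = -2269*(-135) = 306315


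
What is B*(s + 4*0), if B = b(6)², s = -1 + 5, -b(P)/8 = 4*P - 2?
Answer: 123904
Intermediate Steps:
b(P) = 16 - 32*P (b(P) = -8*(4*P - 2) = -8*(-2 + 4*P) = 16 - 32*P)
s = 4
B = 30976 (B = (16 - 32*6)² = (16 - 192)² = (-176)² = 30976)
B*(s + 4*0) = 30976*(4 + 4*0) = 30976*(4 + 0) = 30976*4 = 123904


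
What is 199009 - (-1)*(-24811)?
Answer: 174198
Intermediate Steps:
199009 - (-1)*(-24811) = 199009 - 1*24811 = 199009 - 24811 = 174198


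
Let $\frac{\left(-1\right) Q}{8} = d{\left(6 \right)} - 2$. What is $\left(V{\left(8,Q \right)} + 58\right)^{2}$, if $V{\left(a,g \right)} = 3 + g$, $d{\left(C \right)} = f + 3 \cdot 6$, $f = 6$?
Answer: $13225$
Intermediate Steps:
$d{\left(C \right)} = 24$ ($d{\left(C \right)} = 6 + 3 \cdot 6 = 6 + 18 = 24$)
$Q = -176$ ($Q = - 8 \left(24 - 2\right) = \left(-8\right) 22 = -176$)
$\left(V{\left(8,Q \right)} + 58\right)^{2} = \left(\left(3 - 176\right) + 58\right)^{2} = \left(-173 + 58\right)^{2} = \left(-115\right)^{2} = 13225$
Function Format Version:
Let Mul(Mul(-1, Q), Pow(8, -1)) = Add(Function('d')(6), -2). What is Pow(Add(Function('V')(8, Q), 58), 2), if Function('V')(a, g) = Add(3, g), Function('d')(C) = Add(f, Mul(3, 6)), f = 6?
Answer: 13225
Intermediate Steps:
Function('d')(C) = 24 (Function('d')(C) = Add(6, Mul(3, 6)) = Add(6, 18) = 24)
Q = -176 (Q = Mul(-8, Add(24, -2)) = Mul(-8, 22) = -176)
Pow(Add(Function('V')(8, Q), 58), 2) = Pow(Add(Add(3, -176), 58), 2) = Pow(Add(-173, 58), 2) = Pow(-115, 2) = 13225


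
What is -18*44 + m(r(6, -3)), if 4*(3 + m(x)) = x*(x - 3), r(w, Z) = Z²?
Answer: -1563/2 ≈ -781.50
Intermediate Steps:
m(x) = -3 + x*(-3 + x)/4 (m(x) = -3 + (x*(x - 3))/4 = -3 + (x*(-3 + x))/4 = -3 + x*(-3 + x)/4)
-18*44 + m(r(6, -3)) = -18*44 + (-3 - ¾*(-3)² + ((-3)²)²/4) = -792 + (-3 - ¾*9 + (¼)*9²) = -792 + (-3 - 27/4 + (¼)*81) = -792 + (-3 - 27/4 + 81/4) = -792 + 21/2 = -1563/2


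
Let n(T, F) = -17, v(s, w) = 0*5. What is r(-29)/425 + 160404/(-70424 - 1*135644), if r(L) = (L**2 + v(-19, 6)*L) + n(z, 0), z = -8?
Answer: 25407083/21894725 ≈ 1.1604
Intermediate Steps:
v(s, w) = 0
r(L) = -17 + L**2 (r(L) = (L**2 + 0*L) - 17 = (L**2 + 0) - 17 = L**2 - 17 = -17 + L**2)
r(-29)/425 + 160404/(-70424 - 1*135644) = (-17 + (-29)**2)/425 + 160404/(-70424 - 1*135644) = (-17 + 841)*(1/425) + 160404/(-70424 - 135644) = 824*(1/425) + 160404/(-206068) = 824/425 + 160404*(-1/206068) = 824/425 - 40101/51517 = 25407083/21894725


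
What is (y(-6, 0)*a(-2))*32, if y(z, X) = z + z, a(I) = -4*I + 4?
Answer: -4608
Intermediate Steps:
a(I) = 4 - 4*I
y(z, X) = 2*z
(y(-6, 0)*a(-2))*32 = ((2*(-6))*(4 - 4*(-2)))*32 = -12*(4 + 8)*32 = -12*12*32 = -144*32 = -4608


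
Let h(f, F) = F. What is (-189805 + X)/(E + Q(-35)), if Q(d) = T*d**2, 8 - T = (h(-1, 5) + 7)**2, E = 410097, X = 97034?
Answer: -92771/243497 ≈ -0.38099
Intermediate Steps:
T = -136 (T = 8 - (5 + 7)**2 = 8 - 1*12**2 = 8 - 1*144 = 8 - 144 = -136)
Q(d) = -136*d**2
(-189805 + X)/(E + Q(-35)) = (-189805 + 97034)/(410097 - 136*(-35)**2) = -92771/(410097 - 136*1225) = -92771/(410097 - 166600) = -92771/243497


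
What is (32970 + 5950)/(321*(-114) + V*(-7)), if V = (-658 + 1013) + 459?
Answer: -9730/10573 ≈ -0.92027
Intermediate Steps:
V = 814 (V = 355 + 459 = 814)
(32970 + 5950)/(321*(-114) + V*(-7)) = (32970 + 5950)/(321*(-114) + 814*(-7)) = 38920/(-36594 - 5698) = 38920/(-42292) = 38920*(-1/42292) = -9730/10573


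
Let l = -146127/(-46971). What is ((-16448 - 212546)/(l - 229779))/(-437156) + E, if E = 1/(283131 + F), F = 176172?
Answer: -37026633783955/361175877438201460596 ≈ -1.0252e-7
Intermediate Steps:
l = 48709/15657 (l = -146127*(-1/46971) = 48709/15657 ≈ 3.1110)
E = 1/459303 (E = 1/(283131 + 176172) = 1/459303 ≈ 2.1772e-6)
((-16448 - 212546)/(l - 229779))/(-437156) + E = ((-16448 - 212546)/(48709/15657 - 229779))/(-437156) + 1/459303 = -228994/(-3597601094/15657)*(-1/437156) + 1/459303 = -228994*(-15657/3597601094)*(-1/437156) + 1/459303 = (1792679529/1798800547)*(-1/437156) + 1/459303 = -1792679529/786356451924332 + 1/459303 = -37026633783955/361175877438201460596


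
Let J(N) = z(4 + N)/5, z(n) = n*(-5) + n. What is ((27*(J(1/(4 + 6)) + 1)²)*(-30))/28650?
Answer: -87723/596875 ≈ -0.14697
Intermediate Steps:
z(n) = -4*n (z(n) = -5*n + n = -4*n)
J(N) = -16/5 - 4*N/5 (J(N) = -4*(4 + N)/5 = (-16 - 4*N)*(⅕) = -16/5 - 4*N/5)
((27*(J(1/(4 + 6)) + 1)²)*(-30))/28650 = ((27*((-16/5 - 4/(5*(4 + 6))) + 1)²)*(-30))/28650 = ((27*((-16/5 - ⅘/10) + 1)²)*(-30))*(1/28650) = ((27*((-16/5 - ⅘*⅒) + 1)²)*(-30))*(1/28650) = ((27*((-16/5 - 2/25) + 1)²)*(-30))*(1/28650) = ((27*(-82/25 + 1)²)*(-30))*(1/28650) = ((27*(-57/25)²)*(-30))*(1/28650) = ((27*(3249/625))*(-30))*(1/28650) = ((87723/625)*(-30))*(1/28650) = -526338/125*1/28650 = -87723/596875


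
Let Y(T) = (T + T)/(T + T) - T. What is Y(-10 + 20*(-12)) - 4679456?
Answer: -4679205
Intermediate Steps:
Y(T) = 1 - T (Y(T) = (2*T)/((2*T)) - T = (2*T)*(1/(2*T)) - T = 1 - T)
Y(-10 + 20*(-12)) - 4679456 = (1 - (-10 + 20*(-12))) - 4679456 = (1 - (-10 - 240)) - 4679456 = (1 - 1*(-250)) - 4679456 = (1 + 250) - 4679456 = 251 - 4679456 = -4679205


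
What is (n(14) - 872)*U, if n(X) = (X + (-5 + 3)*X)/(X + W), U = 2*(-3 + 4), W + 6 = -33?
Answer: -43572/25 ≈ -1742.9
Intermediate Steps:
W = -39 (W = -6 - 33 = -39)
U = 2 (U = 2*1 = 2)
n(X) = -X/(-39 + X) (n(X) = (X + (-5 + 3)*X)/(X - 39) = (X - 2*X)/(-39 + X) = (-X)/(-39 + X) = -X/(-39 + X))
(n(14) - 872)*U = (-1*14/(-39 + 14) - 872)*2 = (-1*14/(-25) - 872)*2 = (-1*14*(-1/25) - 872)*2 = (14/25 - 872)*2 = -21786/25*2 = -43572/25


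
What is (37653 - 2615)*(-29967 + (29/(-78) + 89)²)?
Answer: -2356825096021/3042 ≈ -7.7476e+8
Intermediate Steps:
(37653 - 2615)*(-29967 + (29/(-78) + 89)²) = 35038*(-29967 + (29*(-1/78) + 89)²) = 35038*(-29967 + (-29/78 + 89)²) = 35038*(-29967 + (6913/78)²) = 35038*(-29967 + 47789569/6084) = 35038*(-134529659/6084) = -2356825096021/3042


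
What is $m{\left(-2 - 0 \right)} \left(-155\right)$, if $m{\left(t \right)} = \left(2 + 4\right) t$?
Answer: $1860$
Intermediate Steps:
$m{\left(t \right)} = 6 t$
$m{\left(-2 - 0 \right)} \left(-155\right) = 6 \left(-2 - 0\right) \left(-155\right) = 6 \left(-2 + 0\right) \left(-155\right) = 6 \left(-2\right) \left(-155\right) = \left(-12\right) \left(-155\right) = 1860$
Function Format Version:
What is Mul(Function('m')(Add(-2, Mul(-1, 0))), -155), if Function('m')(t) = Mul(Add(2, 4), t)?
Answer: 1860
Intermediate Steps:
Function('m')(t) = Mul(6, t)
Mul(Function('m')(Add(-2, Mul(-1, 0))), -155) = Mul(Mul(6, Add(-2, Mul(-1, 0))), -155) = Mul(Mul(6, Add(-2, 0)), -155) = Mul(Mul(6, -2), -155) = Mul(-12, -155) = 1860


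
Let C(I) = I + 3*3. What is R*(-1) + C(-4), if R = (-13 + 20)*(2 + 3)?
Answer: -30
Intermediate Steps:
R = 35 (R = 7*5 = 35)
C(I) = 9 + I (C(I) = I + 9 = 9 + I)
R*(-1) + C(-4) = 35*(-1) + (9 - 4) = -35 + 5 = -30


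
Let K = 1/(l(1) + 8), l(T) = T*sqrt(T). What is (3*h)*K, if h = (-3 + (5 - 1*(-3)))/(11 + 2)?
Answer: 5/39 ≈ 0.12821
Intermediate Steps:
l(T) = T**(3/2)
K = 1/9 (K = 1/(1**(3/2) + 8) = 1/(1 + 8) = 1/9 ≈ 0.11111)
h = 5/13 (h = (-3 + (5 + 3))/13 = (-3 + 8)*(1/13) = 5*(1/13) = 5/13 ≈ 0.38462)
(3*h)*K = (3*(5/13))*(1/9) = (15/13)*(1/9) = 5/39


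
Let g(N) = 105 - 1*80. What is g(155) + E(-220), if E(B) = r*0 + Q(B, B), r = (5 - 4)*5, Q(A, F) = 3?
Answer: 28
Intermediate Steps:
r = 5 (r = 1*5 = 5)
g(N) = 25 (g(N) = 105 - 80 = 25)
E(B) = 3 (E(B) = 5*0 + 3 = 0 + 3 = 3)
g(155) + E(-220) = 25 + 3 = 28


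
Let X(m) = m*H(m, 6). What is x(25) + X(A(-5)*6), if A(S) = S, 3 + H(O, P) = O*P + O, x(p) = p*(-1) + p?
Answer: 6390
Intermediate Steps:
x(p) = 0 (x(p) = -p + p = 0)
H(O, P) = -3 + O + O*P (H(O, P) = -3 + (O*P + O) = -3 + (O + O*P) = -3 + O + O*P)
X(m) = m*(-3 + 7*m) (X(m) = m*(-3 + m + m*6) = m*(-3 + m + 6*m) = m*(-3 + 7*m))
x(25) + X(A(-5)*6) = 0 + (-5*6)*(-3 + 7*(-5*6)) = 0 - 30*(-3 + 7*(-30)) = 0 - 30*(-3 - 210) = 0 - 30*(-213) = 0 + 6390 = 6390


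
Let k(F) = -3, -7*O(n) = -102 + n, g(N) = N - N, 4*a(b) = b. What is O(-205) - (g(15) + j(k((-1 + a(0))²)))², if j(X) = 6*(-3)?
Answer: -1961/7 ≈ -280.14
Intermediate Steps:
a(b) = b/4
g(N) = 0
O(n) = 102/7 - n/7 (O(n) = -(-102 + n)/7 = 102/7 - n/7)
j(X) = -18
O(-205) - (g(15) + j(k((-1 + a(0))²)))² = (102/7 - ⅐*(-205)) - (0 - 18)² = (102/7 + 205/7) - 1*(-18)² = 307/7 - 1*324 = 307/7 - 324 = -1961/7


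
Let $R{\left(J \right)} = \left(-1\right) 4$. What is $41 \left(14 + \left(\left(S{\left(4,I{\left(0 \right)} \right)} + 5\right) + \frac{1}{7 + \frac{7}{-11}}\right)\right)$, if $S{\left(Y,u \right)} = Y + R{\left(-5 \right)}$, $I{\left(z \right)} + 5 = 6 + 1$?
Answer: $\frac{54981}{70} \approx 785.44$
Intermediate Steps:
$I{\left(z \right)} = 2$ ($I{\left(z \right)} = -5 + \left(6 + 1\right) = -5 + 7 = 2$)
$R{\left(J \right)} = -4$
$S{\left(Y,u \right)} = -4 + Y$ ($S{\left(Y,u \right)} = Y - 4 = -4 + Y$)
$41 \left(14 + \left(\left(S{\left(4,I{\left(0 \right)} \right)} + 5\right) + \frac{1}{7 + \frac{7}{-11}}\right)\right) = 41 \left(14 + \left(\left(\left(-4 + 4\right) + 5\right) + \frac{1}{7 + \frac{7}{-11}}\right)\right) = 41 \left(14 + \left(\left(0 + 5\right) + \frac{1}{7 + 7 \left(- \frac{1}{11}\right)}\right)\right) = 41 \left(14 + \left(5 + \frac{1}{7 - \frac{7}{11}}\right)\right) = 41 \left(14 + \left(5 + \frac{1}{\frac{70}{11}}\right)\right) = 41 \left(14 + \left(5 + \frac{11}{70}\right)\right) = 41 \left(14 + \frac{361}{70}\right) = 41 \cdot \frac{1341}{70} = \frac{54981}{70}$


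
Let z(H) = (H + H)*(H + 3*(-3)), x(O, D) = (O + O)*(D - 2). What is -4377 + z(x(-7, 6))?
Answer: 2903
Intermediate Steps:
x(O, D) = 2*O*(-2 + D) (x(O, D) = (2*O)*(-2 + D) = 2*O*(-2 + D))
z(H) = 2*H*(-9 + H) (z(H) = (2*H)*(H - 9) = (2*H)*(-9 + H) = 2*H*(-9 + H))
-4377 + z(x(-7, 6)) = -4377 + 2*(2*(-7)*(-2 + 6))*(-9 + 2*(-7)*(-2 + 6)) = -4377 + 2*(2*(-7)*4)*(-9 + 2*(-7)*4) = -4377 + 2*(-56)*(-9 - 56) = -4377 + 2*(-56)*(-65) = -4377 + 7280 = 2903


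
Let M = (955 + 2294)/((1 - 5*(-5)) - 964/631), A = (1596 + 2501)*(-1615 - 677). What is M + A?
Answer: -145003333089/15442 ≈ -9.3902e+6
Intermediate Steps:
A = -9390324 (A = 4097*(-2292) = -9390324)
M = 2050119/15442 (M = 3249/((1 + 25) - 964*1/631) = 3249/(26 - 964/631) = 3249/(15442/631) = 3249*(631/15442) = 2050119/15442 ≈ 132.76)
M + A = 2050119/15442 - 9390324 = -145003333089/15442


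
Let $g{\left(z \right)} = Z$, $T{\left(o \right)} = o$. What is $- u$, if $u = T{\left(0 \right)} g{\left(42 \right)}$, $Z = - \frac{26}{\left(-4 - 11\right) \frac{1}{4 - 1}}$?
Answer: $0$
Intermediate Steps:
$Z = \frac{26}{5}$ ($Z = - \frac{26}{\left(-15\right) \frac{1}{3}} = - \frac{26}{-5} = \left(-26\right) \left(- \frac{1}{5}\right) = \frac{26}{5} \approx 5.2$)
$g{\left(z \right)} = \frac{26}{5}$
$u = 0$ ($u = 0 \cdot \frac{26}{5} = 0$)
$- u = \left(-1\right) 0 = 0$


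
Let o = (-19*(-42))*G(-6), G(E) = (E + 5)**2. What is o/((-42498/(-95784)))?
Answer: 4246424/2361 ≈ 1798.6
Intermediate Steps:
G(E) = (5 + E)**2
o = 798 (o = (-19*(-42))*(5 - 6)**2 = 798*(-1)**2 = 798*1 = 798)
o/((-42498/(-95784))) = 798/((-42498/(-95784))) = 798/((-42498*(-1/95784))) = 798/(7083/15964) = 798*(15964/7083) = 4246424/2361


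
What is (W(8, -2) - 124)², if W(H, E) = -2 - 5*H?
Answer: 27556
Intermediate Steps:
(W(8, -2) - 124)² = ((-2 - 5*8) - 124)² = ((-2 - 40) - 124)² = (-42 - 124)² = (-166)² = 27556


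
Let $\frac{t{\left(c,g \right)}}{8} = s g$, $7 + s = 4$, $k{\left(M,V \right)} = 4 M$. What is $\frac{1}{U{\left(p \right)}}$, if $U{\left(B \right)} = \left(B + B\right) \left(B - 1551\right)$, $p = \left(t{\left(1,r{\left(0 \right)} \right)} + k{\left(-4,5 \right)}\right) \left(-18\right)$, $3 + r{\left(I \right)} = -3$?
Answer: $\frac{1}{17763840} \approx 5.6294 \cdot 10^{-8}$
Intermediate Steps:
$r{\left(I \right)} = -6$ ($r{\left(I \right)} = -3 - 3 = -6$)
$s = -3$ ($s = -7 + 4 = -3$)
$t{\left(c,g \right)} = - 24 g$ ($t{\left(c,g \right)} = 8 \left(- 3 g\right) = - 24 g$)
$p = -2304$ ($p = \left(\left(-24\right) \left(-6\right) + 4 \left(-4\right)\right) \left(-18\right) = \left(144 - 16\right) \left(-18\right) = 128 \left(-18\right) = -2304$)
$U{\left(B \right)} = 2 B \left(-1551 + B\right)$
$\frac{1}{U{\left(p \right)}} = \frac{1}{2 \left(-2304\right) \left(-1551 - 2304\right)} = \frac{1}{2 \left(-2304\right) \left(-3855\right)} = \frac{1}{17763840}$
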